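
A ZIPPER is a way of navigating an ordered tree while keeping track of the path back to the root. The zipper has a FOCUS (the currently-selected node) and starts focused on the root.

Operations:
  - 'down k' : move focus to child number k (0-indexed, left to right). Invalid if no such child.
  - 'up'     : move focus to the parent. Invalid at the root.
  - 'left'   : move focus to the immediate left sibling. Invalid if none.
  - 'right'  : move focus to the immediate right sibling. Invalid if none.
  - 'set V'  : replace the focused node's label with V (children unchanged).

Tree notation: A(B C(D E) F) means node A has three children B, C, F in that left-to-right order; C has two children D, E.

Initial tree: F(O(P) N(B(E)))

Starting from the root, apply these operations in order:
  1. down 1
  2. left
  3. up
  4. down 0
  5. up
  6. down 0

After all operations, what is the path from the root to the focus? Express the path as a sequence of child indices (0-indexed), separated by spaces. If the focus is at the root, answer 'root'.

Step 1 (down 1): focus=N path=1 depth=1 children=['B'] left=['O'] right=[] parent=F
Step 2 (left): focus=O path=0 depth=1 children=['P'] left=[] right=['N'] parent=F
Step 3 (up): focus=F path=root depth=0 children=['O', 'N'] (at root)
Step 4 (down 0): focus=O path=0 depth=1 children=['P'] left=[] right=['N'] parent=F
Step 5 (up): focus=F path=root depth=0 children=['O', 'N'] (at root)
Step 6 (down 0): focus=O path=0 depth=1 children=['P'] left=[] right=['N'] parent=F

Answer: 0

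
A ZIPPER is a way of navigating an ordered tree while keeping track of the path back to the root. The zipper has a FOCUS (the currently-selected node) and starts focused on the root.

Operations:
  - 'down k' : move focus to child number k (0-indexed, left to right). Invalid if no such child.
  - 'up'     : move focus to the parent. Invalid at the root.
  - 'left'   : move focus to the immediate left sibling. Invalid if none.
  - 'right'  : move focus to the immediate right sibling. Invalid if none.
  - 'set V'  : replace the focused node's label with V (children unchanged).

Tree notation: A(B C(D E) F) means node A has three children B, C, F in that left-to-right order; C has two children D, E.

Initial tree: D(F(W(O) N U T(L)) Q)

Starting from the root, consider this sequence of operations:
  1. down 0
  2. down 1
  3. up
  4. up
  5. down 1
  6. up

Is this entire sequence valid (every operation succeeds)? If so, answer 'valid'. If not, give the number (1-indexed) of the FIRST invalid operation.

Answer: valid

Derivation:
Step 1 (down 0): focus=F path=0 depth=1 children=['W', 'N', 'U', 'T'] left=[] right=['Q'] parent=D
Step 2 (down 1): focus=N path=0/1 depth=2 children=[] left=['W'] right=['U', 'T'] parent=F
Step 3 (up): focus=F path=0 depth=1 children=['W', 'N', 'U', 'T'] left=[] right=['Q'] parent=D
Step 4 (up): focus=D path=root depth=0 children=['F', 'Q'] (at root)
Step 5 (down 1): focus=Q path=1 depth=1 children=[] left=['F'] right=[] parent=D
Step 6 (up): focus=D path=root depth=0 children=['F', 'Q'] (at root)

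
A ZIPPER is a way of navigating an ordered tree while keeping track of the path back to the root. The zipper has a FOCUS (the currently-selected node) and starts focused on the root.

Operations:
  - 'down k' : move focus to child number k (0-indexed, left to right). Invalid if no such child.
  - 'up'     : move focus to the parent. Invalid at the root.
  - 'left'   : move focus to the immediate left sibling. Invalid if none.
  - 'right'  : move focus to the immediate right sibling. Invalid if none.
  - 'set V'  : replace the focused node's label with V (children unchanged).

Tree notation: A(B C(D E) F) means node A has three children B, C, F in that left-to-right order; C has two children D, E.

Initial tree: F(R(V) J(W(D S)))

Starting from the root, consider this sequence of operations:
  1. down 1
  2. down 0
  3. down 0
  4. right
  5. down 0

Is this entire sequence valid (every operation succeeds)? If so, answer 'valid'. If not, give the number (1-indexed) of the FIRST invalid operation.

Step 1 (down 1): focus=J path=1 depth=1 children=['W'] left=['R'] right=[] parent=F
Step 2 (down 0): focus=W path=1/0 depth=2 children=['D', 'S'] left=[] right=[] parent=J
Step 3 (down 0): focus=D path=1/0/0 depth=3 children=[] left=[] right=['S'] parent=W
Step 4 (right): focus=S path=1/0/1 depth=3 children=[] left=['D'] right=[] parent=W
Step 5 (down 0): INVALID

Answer: 5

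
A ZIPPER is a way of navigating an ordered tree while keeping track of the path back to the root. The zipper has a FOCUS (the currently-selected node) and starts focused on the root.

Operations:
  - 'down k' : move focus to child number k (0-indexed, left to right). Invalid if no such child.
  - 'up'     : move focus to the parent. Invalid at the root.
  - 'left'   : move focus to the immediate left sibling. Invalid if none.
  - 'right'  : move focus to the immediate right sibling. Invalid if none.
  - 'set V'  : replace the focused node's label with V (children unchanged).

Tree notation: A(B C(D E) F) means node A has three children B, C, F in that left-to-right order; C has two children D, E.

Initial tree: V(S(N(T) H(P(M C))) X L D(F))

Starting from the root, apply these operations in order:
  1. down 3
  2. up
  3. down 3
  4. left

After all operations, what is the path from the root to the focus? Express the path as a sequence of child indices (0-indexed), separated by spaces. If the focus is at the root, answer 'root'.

Answer: 2

Derivation:
Step 1 (down 3): focus=D path=3 depth=1 children=['F'] left=['S', 'X', 'L'] right=[] parent=V
Step 2 (up): focus=V path=root depth=0 children=['S', 'X', 'L', 'D'] (at root)
Step 3 (down 3): focus=D path=3 depth=1 children=['F'] left=['S', 'X', 'L'] right=[] parent=V
Step 4 (left): focus=L path=2 depth=1 children=[] left=['S', 'X'] right=['D'] parent=V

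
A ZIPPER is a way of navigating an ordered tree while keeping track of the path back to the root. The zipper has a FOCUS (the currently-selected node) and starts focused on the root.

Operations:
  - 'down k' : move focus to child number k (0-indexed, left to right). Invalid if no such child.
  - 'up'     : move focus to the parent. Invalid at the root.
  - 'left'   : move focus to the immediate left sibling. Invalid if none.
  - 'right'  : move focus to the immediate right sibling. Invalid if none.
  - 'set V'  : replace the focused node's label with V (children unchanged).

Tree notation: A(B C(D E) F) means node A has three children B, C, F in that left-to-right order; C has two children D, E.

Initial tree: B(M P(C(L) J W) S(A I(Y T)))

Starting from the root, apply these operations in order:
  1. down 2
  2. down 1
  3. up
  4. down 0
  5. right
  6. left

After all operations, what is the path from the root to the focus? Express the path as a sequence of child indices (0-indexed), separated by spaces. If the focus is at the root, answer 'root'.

Step 1 (down 2): focus=S path=2 depth=1 children=['A', 'I'] left=['M', 'P'] right=[] parent=B
Step 2 (down 1): focus=I path=2/1 depth=2 children=['Y', 'T'] left=['A'] right=[] parent=S
Step 3 (up): focus=S path=2 depth=1 children=['A', 'I'] left=['M', 'P'] right=[] parent=B
Step 4 (down 0): focus=A path=2/0 depth=2 children=[] left=[] right=['I'] parent=S
Step 5 (right): focus=I path=2/1 depth=2 children=['Y', 'T'] left=['A'] right=[] parent=S
Step 6 (left): focus=A path=2/0 depth=2 children=[] left=[] right=['I'] parent=S

Answer: 2 0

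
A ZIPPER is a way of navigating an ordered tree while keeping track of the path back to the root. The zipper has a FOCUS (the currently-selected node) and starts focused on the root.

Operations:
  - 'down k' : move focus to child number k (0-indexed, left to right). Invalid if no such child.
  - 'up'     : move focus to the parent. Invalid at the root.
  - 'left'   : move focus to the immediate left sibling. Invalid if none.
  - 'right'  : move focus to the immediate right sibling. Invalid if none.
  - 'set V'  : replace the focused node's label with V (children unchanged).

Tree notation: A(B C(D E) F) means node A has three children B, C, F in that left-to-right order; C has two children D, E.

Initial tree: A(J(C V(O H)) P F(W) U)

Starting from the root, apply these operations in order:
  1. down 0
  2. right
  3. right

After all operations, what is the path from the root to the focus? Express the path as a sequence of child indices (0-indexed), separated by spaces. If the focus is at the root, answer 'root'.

Step 1 (down 0): focus=J path=0 depth=1 children=['C', 'V'] left=[] right=['P', 'F', 'U'] parent=A
Step 2 (right): focus=P path=1 depth=1 children=[] left=['J'] right=['F', 'U'] parent=A
Step 3 (right): focus=F path=2 depth=1 children=['W'] left=['J', 'P'] right=['U'] parent=A

Answer: 2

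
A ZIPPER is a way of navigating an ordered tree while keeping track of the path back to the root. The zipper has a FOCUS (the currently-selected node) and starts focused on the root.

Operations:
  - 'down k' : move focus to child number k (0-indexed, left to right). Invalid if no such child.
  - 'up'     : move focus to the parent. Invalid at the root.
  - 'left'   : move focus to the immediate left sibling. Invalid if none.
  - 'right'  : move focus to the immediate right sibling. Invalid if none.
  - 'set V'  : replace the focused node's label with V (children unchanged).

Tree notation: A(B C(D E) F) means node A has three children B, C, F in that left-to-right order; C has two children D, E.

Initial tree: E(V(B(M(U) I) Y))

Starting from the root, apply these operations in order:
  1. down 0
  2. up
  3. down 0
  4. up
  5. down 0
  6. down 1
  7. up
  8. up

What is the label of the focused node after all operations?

Answer: E

Derivation:
Step 1 (down 0): focus=V path=0 depth=1 children=['B', 'Y'] left=[] right=[] parent=E
Step 2 (up): focus=E path=root depth=0 children=['V'] (at root)
Step 3 (down 0): focus=V path=0 depth=1 children=['B', 'Y'] left=[] right=[] parent=E
Step 4 (up): focus=E path=root depth=0 children=['V'] (at root)
Step 5 (down 0): focus=V path=0 depth=1 children=['B', 'Y'] left=[] right=[] parent=E
Step 6 (down 1): focus=Y path=0/1 depth=2 children=[] left=['B'] right=[] parent=V
Step 7 (up): focus=V path=0 depth=1 children=['B', 'Y'] left=[] right=[] parent=E
Step 8 (up): focus=E path=root depth=0 children=['V'] (at root)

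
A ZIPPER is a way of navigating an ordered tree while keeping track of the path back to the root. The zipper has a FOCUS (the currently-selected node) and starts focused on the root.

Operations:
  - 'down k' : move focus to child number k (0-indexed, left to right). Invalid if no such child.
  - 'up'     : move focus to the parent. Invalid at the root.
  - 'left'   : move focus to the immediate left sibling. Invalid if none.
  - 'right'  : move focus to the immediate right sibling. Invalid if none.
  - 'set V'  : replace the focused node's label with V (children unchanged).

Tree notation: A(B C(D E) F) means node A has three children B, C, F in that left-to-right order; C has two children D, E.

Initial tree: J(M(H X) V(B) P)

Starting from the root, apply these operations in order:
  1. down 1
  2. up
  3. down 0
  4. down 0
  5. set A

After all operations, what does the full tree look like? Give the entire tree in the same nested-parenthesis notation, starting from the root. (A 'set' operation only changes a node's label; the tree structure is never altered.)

Answer: J(M(A X) V(B) P)

Derivation:
Step 1 (down 1): focus=V path=1 depth=1 children=['B'] left=['M'] right=['P'] parent=J
Step 2 (up): focus=J path=root depth=0 children=['M', 'V', 'P'] (at root)
Step 3 (down 0): focus=M path=0 depth=1 children=['H', 'X'] left=[] right=['V', 'P'] parent=J
Step 4 (down 0): focus=H path=0/0 depth=2 children=[] left=[] right=['X'] parent=M
Step 5 (set A): focus=A path=0/0 depth=2 children=[] left=[] right=['X'] parent=M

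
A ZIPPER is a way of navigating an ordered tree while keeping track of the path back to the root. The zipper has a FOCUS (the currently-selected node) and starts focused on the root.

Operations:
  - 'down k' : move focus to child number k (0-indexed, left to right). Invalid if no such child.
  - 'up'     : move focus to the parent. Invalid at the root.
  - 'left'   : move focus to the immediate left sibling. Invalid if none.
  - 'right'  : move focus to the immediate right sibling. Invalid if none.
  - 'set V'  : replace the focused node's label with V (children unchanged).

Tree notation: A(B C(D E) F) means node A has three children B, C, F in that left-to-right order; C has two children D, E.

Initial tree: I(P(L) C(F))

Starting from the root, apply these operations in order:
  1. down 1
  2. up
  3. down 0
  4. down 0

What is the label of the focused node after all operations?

Answer: L

Derivation:
Step 1 (down 1): focus=C path=1 depth=1 children=['F'] left=['P'] right=[] parent=I
Step 2 (up): focus=I path=root depth=0 children=['P', 'C'] (at root)
Step 3 (down 0): focus=P path=0 depth=1 children=['L'] left=[] right=['C'] parent=I
Step 4 (down 0): focus=L path=0/0 depth=2 children=[] left=[] right=[] parent=P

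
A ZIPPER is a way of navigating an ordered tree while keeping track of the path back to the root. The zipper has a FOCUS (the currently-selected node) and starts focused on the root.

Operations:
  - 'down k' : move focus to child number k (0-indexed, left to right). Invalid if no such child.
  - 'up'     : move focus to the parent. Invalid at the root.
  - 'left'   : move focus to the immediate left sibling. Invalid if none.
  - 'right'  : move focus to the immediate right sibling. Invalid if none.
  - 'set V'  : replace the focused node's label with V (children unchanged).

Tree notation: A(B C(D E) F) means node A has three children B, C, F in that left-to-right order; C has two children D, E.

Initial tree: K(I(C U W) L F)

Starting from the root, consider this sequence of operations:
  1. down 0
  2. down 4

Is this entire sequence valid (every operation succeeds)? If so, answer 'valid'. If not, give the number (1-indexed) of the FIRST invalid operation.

Answer: 2

Derivation:
Step 1 (down 0): focus=I path=0 depth=1 children=['C', 'U', 'W'] left=[] right=['L', 'F'] parent=K
Step 2 (down 4): INVALID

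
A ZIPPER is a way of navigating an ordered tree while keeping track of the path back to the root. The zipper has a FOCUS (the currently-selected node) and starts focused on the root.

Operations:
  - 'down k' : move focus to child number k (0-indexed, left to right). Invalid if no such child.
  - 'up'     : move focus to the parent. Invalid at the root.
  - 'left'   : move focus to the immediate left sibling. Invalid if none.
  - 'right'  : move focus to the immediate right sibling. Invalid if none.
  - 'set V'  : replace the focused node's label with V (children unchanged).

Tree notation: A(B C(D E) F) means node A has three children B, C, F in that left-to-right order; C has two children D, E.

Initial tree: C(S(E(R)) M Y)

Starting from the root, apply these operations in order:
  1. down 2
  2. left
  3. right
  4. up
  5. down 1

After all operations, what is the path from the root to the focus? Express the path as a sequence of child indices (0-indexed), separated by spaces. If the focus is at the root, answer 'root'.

Answer: 1

Derivation:
Step 1 (down 2): focus=Y path=2 depth=1 children=[] left=['S', 'M'] right=[] parent=C
Step 2 (left): focus=M path=1 depth=1 children=[] left=['S'] right=['Y'] parent=C
Step 3 (right): focus=Y path=2 depth=1 children=[] left=['S', 'M'] right=[] parent=C
Step 4 (up): focus=C path=root depth=0 children=['S', 'M', 'Y'] (at root)
Step 5 (down 1): focus=M path=1 depth=1 children=[] left=['S'] right=['Y'] parent=C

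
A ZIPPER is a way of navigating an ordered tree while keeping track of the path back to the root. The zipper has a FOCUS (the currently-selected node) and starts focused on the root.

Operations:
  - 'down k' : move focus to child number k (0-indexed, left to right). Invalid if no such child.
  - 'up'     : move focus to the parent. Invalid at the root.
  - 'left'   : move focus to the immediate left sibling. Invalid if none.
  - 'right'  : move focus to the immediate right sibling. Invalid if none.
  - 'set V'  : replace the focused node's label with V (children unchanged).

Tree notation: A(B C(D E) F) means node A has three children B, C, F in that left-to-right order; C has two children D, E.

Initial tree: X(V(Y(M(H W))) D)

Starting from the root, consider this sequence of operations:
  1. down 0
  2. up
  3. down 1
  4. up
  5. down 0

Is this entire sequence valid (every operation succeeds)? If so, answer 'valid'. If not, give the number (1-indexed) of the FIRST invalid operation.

Step 1 (down 0): focus=V path=0 depth=1 children=['Y'] left=[] right=['D'] parent=X
Step 2 (up): focus=X path=root depth=0 children=['V', 'D'] (at root)
Step 3 (down 1): focus=D path=1 depth=1 children=[] left=['V'] right=[] parent=X
Step 4 (up): focus=X path=root depth=0 children=['V', 'D'] (at root)
Step 5 (down 0): focus=V path=0 depth=1 children=['Y'] left=[] right=['D'] parent=X

Answer: valid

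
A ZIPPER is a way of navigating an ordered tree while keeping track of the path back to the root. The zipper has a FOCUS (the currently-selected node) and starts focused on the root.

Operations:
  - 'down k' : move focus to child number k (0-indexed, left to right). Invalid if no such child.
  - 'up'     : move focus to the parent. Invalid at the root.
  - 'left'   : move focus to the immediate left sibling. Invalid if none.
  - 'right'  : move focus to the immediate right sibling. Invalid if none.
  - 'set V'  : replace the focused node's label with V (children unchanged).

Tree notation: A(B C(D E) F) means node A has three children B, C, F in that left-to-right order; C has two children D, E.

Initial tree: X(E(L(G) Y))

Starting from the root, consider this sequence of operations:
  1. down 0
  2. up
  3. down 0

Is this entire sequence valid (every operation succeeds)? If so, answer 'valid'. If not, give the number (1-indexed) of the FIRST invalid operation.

Step 1 (down 0): focus=E path=0 depth=1 children=['L', 'Y'] left=[] right=[] parent=X
Step 2 (up): focus=X path=root depth=0 children=['E'] (at root)
Step 3 (down 0): focus=E path=0 depth=1 children=['L', 'Y'] left=[] right=[] parent=X

Answer: valid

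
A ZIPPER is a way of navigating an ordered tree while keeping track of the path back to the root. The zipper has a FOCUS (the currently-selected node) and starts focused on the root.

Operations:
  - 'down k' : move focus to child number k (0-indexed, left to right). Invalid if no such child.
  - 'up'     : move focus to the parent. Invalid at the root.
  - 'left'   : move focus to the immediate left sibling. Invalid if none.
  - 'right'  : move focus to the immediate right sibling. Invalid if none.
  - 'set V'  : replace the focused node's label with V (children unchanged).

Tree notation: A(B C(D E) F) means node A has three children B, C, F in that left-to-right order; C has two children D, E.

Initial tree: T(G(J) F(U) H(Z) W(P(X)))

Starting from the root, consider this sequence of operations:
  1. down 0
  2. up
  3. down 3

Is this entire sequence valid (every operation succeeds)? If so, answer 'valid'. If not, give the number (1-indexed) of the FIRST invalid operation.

Answer: valid

Derivation:
Step 1 (down 0): focus=G path=0 depth=1 children=['J'] left=[] right=['F', 'H', 'W'] parent=T
Step 2 (up): focus=T path=root depth=0 children=['G', 'F', 'H', 'W'] (at root)
Step 3 (down 3): focus=W path=3 depth=1 children=['P'] left=['G', 'F', 'H'] right=[] parent=T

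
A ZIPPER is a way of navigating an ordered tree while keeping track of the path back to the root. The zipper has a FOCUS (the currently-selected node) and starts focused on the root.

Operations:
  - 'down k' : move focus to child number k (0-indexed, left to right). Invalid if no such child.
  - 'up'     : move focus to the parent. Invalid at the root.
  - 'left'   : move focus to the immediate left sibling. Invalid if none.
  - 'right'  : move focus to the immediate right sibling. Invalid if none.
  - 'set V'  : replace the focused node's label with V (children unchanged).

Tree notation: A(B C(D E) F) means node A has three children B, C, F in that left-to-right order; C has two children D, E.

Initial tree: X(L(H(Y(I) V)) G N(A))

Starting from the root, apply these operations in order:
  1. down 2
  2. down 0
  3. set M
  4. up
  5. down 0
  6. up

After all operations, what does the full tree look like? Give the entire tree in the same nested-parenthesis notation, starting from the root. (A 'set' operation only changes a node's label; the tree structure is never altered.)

Answer: X(L(H(Y(I) V)) G N(M))

Derivation:
Step 1 (down 2): focus=N path=2 depth=1 children=['A'] left=['L', 'G'] right=[] parent=X
Step 2 (down 0): focus=A path=2/0 depth=2 children=[] left=[] right=[] parent=N
Step 3 (set M): focus=M path=2/0 depth=2 children=[] left=[] right=[] parent=N
Step 4 (up): focus=N path=2 depth=1 children=['M'] left=['L', 'G'] right=[] parent=X
Step 5 (down 0): focus=M path=2/0 depth=2 children=[] left=[] right=[] parent=N
Step 6 (up): focus=N path=2 depth=1 children=['M'] left=['L', 'G'] right=[] parent=X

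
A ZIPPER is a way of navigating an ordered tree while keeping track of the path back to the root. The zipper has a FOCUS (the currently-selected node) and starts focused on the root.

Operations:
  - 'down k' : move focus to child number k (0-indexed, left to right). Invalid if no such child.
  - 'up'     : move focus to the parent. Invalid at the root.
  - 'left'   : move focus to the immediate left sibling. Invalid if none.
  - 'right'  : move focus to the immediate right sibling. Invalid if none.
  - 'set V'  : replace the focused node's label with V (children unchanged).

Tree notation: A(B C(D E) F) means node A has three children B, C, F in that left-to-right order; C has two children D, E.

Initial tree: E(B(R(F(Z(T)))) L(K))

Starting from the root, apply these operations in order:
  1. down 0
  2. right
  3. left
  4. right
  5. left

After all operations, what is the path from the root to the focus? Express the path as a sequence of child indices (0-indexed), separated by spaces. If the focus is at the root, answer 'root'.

Answer: 0

Derivation:
Step 1 (down 0): focus=B path=0 depth=1 children=['R'] left=[] right=['L'] parent=E
Step 2 (right): focus=L path=1 depth=1 children=['K'] left=['B'] right=[] parent=E
Step 3 (left): focus=B path=0 depth=1 children=['R'] left=[] right=['L'] parent=E
Step 4 (right): focus=L path=1 depth=1 children=['K'] left=['B'] right=[] parent=E
Step 5 (left): focus=B path=0 depth=1 children=['R'] left=[] right=['L'] parent=E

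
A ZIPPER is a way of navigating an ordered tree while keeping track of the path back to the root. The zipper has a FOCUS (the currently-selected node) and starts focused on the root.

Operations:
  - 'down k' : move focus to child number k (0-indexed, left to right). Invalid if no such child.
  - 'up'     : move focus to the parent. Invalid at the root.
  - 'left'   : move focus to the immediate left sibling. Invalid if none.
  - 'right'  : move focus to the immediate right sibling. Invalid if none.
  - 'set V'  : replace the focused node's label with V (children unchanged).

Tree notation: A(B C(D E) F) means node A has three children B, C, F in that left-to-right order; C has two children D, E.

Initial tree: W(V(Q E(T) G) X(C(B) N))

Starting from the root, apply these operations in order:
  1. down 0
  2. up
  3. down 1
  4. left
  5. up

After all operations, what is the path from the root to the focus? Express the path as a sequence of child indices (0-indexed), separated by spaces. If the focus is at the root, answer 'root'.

Answer: root

Derivation:
Step 1 (down 0): focus=V path=0 depth=1 children=['Q', 'E', 'G'] left=[] right=['X'] parent=W
Step 2 (up): focus=W path=root depth=0 children=['V', 'X'] (at root)
Step 3 (down 1): focus=X path=1 depth=1 children=['C', 'N'] left=['V'] right=[] parent=W
Step 4 (left): focus=V path=0 depth=1 children=['Q', 'E', 'G'] left=[] right=['X'] parent=W
Step 5 (up): focus=W path=root depth=0 children=['V', 'X'] (at root)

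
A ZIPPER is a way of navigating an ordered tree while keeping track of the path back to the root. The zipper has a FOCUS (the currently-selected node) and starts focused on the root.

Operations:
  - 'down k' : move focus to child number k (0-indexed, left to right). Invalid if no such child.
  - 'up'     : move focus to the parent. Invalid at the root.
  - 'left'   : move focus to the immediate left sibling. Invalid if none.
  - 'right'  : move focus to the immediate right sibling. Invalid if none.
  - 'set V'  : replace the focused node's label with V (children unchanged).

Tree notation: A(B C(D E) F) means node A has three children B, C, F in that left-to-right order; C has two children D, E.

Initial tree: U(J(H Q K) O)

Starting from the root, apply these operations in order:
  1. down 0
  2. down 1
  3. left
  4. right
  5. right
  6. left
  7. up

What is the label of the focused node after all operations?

Step 1 (down 0): focus=J path=0 depth=1 children=['H', 'Q', 'K'] left=[] right=['O'] parent=U
Step 2 (down 1): focus=Q path=0/1 depth=2 children=[] left=['H'] right=['K'] parent=J
Step 3 (left): focus=H path=0/0 depth=2 children=[] left=[] right=['Q', 'K'] parent=J
Step 4 (right): focus=Q path=0/1 depth=2 children=[] left=['H'] right=['K'] parent=J
Step 5 (right): focus=K path=0/2 depth=2 children=[] left=['H', 'Q'] right=[] parent=J
Step 6 (left): focus=Q path=0/1 depth=2 children=[] left=['H'] right=['K'] parent=J
Step 7 (up): focus=J path=0 depth=1 children=['H', 'Q', 'K'] left=[] right=['O'] parent=U

Answer: J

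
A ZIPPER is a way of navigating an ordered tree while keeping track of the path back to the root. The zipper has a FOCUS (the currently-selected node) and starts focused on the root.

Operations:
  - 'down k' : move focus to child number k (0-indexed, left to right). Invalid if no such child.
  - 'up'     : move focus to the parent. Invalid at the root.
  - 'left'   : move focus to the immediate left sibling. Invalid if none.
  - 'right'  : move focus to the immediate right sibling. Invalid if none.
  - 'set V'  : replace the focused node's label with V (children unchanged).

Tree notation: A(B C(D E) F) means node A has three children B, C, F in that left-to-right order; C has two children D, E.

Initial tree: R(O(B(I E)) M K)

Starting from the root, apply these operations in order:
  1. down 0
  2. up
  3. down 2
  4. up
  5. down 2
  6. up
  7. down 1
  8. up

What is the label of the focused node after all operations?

Step 1 (down 0): focus=O path=0 depth=1 children=['B'] left=[] right=['M', 'K'] parent=R
Step 2 (up): focus=R path=root depth=0 children=['O', 'M', 'K'] (at root)
Step 3 (down 2): focus=K path=2 depth=1 children=[] left=['O', 'M'] right=[] parent=R
Step 4 (up): focus=R path=root depth=0 children=['O', 'M', 'K'] (at root)
Step 5 (down 2): focus=K path=2 depth=1 children=[] left=['O', 'M'] right=[] parent=R
Step 6 (up): focus=R path=root depth=0 children=['O', 'M', 'K'] (at root)
Step 7 (down 1): focus=M path=1 depth=1 children=[] left=['O'] right=['K'] parent=R
Step 8 (up): focus=R path=root depth=0 children=['O', 'M', 'K'] (at root)

Answer: R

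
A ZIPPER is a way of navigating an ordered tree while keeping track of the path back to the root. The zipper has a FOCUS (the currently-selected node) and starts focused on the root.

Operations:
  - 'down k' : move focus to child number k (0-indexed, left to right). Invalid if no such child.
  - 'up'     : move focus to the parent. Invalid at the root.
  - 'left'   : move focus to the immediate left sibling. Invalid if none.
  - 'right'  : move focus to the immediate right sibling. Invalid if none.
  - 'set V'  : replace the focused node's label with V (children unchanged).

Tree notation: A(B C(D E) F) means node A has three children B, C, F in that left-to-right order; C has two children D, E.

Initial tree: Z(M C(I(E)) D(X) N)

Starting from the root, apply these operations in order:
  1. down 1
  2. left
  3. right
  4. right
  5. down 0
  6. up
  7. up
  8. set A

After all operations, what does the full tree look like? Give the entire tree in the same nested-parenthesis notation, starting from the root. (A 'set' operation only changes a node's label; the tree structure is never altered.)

Answer: A(M C(I(E)) D(X) N)

Derivation:
Step 1 (down 1): focus=C path=1 depth=1 children=['I'] left=['M'] right=['D', 'N'] parent=Z
Step 2 (left): focus=M path=0 depth=1 children=[] left=[] right=['C', 'D', 'N'] parent=Z
Step 3 (right): focus=C path=1 depth=1 children=['I'] left=['M'] right=['D', 'N'] parent=Z
Step 4 (right): focus=D path=2 depth=1 children=['X'] left=['M', 'C'] right=['N'] parent=Z
Step 5 (down 0): focus=X path=2/0 depth=2 children=[] left=[] right=[] parent=D
Step 6 (up): focus=D path=2 depth=1 children=['X'] left=['M', 'C'] right=['N'] parent=Z
Step 7 (up): focus=Z path=root depth=0 children=['M', 'C', 'D', 'N'] (at root)
Step 8 (set A): focus=A path=root depth=0 children=['M', 'C', 'D', 'N'] (at root)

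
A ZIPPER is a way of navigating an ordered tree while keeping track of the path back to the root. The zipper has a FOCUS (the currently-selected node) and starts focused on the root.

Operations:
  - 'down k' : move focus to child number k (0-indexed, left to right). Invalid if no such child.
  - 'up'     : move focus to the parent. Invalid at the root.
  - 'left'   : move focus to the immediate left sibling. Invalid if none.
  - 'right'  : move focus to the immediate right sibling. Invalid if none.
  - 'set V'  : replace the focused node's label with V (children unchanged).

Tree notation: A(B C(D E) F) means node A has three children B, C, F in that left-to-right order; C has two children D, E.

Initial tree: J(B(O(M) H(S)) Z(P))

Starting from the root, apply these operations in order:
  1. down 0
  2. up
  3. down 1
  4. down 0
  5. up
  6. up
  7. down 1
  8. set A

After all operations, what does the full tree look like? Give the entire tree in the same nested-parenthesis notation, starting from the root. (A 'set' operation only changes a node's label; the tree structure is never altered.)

Answer: J(B(O(M) H(S)) A(P))

Derivation:
Step 1 (down 0): focus=B path=0 depth=1 children=['O', 'H'] left=[] right=['Z'] parent=J
Step 2 (up): focus=J path=root depth=0 children=['B', 'Z'] (at root)
Step 3 (down 1): focus=Z path=1 depth=1 children=['P'] left=['B'] right=[] parent=J
Step 4 (down 0): focus=P path=1/0 depth=2 children=[] left=[] right=[] parent=Z
Step 5 (up): focus=Z path=1 depth=1 children=['P'] left=['B'] right=[] parent=J
Step 6 (up): focus=J path=root depth=0 children=['B', 'Z'] (at root)
Step 7 (down 1): focus=Z path=1 depth=1 children=['P'] left=['B'] right=[] parent=J
Step 8 (set A): focus=A path=1 depth=1 children=['P'] left=['B'] right=[] parent=J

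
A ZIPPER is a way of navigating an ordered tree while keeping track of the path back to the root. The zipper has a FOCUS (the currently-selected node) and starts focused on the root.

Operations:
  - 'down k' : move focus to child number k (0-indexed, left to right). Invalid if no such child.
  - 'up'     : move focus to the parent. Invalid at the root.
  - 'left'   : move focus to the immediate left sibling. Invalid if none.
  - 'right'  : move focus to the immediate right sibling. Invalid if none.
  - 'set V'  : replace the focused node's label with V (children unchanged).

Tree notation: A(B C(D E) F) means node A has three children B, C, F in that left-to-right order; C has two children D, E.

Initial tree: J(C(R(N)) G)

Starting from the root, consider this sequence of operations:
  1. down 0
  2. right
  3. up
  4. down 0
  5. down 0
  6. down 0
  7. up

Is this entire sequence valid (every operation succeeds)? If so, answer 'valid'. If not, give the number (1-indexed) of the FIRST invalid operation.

Answer: valid

Derivation:
Step 1 (down 0): focus=C path=0 depth=1 children=['R'] left=[] right=['G'] parent=J
Step 2 (right): focus=G path=1 depth=1 children=[] left=['C'] right=[] parent=J
Step 3 (up): focus=J path=root depth=0 children=['C', 'G'] (at root)
Step 4 (down 0): focus=C path=0 depth=1 children=['R'] left=[] right=['G'] parent=J
Step 5 (down 0): focus=R path=0/0 depth=2 children=['N'] left=[] right=[] parent=C
Step 6 (down 0): focus=N path=0/0/0 depth=3 children=[] left=[] right=[] parent=R
Step 7 (up): focus=R path=0/0 depth=2 children=['N'] left=[] right=[] parent=C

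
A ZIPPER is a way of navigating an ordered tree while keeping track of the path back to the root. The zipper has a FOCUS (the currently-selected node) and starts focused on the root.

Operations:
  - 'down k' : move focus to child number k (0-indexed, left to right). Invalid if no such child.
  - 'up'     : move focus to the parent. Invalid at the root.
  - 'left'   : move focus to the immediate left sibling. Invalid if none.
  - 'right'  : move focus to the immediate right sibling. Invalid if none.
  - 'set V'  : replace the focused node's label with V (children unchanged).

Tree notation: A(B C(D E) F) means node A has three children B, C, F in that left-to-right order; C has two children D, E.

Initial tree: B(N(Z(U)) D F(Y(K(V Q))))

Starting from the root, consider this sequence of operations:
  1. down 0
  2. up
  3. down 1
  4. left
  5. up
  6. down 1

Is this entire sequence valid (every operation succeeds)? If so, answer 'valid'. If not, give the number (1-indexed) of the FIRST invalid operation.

Answer: valid

Derivation:
Step 1 (down 0): focus=N path=0 depth=1 children=['Z'] left=[] right=['D', 'F'] parent=B
Step 2 (up): focus=B path=root depth=0 children=['N', 'D', 'F'] (at root)
Step 3 (down 1): focus=D path=1 depth=1 children=[] left=['N'] right=['F'] parent=B
Step 4 (left): focus=N path=0 depth=1 children=['Z'] left=[] right=['D', 'F'] parent=B
Step 5 (up): focus=B path=root depth=0 children=['N', 'D', 'F'] (at root)
Step 6 (down 1): focus=D path=1 depth=1 children=[] left=['N'] right=['F'] parent=B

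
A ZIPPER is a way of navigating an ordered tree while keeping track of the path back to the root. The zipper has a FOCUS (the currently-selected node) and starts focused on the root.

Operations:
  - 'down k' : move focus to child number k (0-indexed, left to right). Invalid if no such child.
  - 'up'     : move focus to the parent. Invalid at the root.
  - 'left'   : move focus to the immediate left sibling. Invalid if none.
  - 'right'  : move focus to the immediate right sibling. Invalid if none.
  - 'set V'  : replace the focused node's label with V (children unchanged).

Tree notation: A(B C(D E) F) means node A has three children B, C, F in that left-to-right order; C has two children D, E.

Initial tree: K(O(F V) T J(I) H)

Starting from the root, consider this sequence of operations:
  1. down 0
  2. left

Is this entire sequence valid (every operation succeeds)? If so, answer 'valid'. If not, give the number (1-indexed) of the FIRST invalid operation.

Answer: 2

Derivation:
Step 1 (down 0): focus=O path=0 depth=1 children=['F', 'V'] left=[] right=['T', 'J', 'H'] parent=K
Step 2 (left): INVALID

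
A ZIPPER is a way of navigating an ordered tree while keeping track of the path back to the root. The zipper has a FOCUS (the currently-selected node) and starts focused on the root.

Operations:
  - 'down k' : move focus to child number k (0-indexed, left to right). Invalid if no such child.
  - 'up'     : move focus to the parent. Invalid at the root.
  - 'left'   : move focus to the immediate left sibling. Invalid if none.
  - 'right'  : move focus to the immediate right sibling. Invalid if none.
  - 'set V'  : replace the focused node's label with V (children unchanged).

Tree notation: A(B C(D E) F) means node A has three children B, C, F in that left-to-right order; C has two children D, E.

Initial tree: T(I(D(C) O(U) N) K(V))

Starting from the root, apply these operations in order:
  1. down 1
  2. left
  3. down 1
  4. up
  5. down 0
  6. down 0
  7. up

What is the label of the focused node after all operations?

Answer: D

Derivation:
Step 1 (down 1): focus=K path=1 depth=1 children=['V'] left=['I'] right=[] parent=T
Step 2 (left): focus=I path=0 depth=1 children=['D', 'O', 'N'] left=[] right=['K'] parent=T
Step 3 (down 1): focus=O path=0/1 depth=2 children=['U'] left=['D'] right=['N'] parent=I
Step 4 (up): focus=I path=0 depth=1 children=['D', 'O', 'N'] left=[] right=['K'] parent=T
Step 5 (down 0): focus=D path=0/0 depth=2 children=['C'] left=[] right=['O', 'N'] parent=I
Step 6 (down 0): focus=C path=0/0/0 depth=3 children=[] left=[] right=[] parent=D
Step 7 (up): focus=D path=0/0 depth=2 children=['C'] left=[] right=['O', 'N'] parent=I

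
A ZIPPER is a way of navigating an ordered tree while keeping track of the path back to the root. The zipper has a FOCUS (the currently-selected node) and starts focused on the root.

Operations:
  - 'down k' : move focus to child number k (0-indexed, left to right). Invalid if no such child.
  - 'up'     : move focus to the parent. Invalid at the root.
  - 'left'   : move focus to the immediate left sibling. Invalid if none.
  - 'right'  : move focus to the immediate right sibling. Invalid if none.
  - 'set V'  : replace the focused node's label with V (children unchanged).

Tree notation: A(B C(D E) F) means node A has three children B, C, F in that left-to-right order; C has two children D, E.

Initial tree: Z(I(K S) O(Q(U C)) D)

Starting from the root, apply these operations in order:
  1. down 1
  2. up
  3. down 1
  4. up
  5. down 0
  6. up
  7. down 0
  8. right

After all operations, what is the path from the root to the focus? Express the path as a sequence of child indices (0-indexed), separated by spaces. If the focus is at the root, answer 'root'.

Answer: 1

Derivation:
Step 1 (down 1): focus=O path=1 depth=1 children=['Q'] left=['I'] right=['D'] parent=Z
Step 2 (up): focus=Z path=root depth=0 children=['I', 'O', 'D'] (at root)
Step 3 (down 1): focus=O path=1 depth=1 children=['Q'] left=['I'] right=['D'] parent=Z
Step 4 (up): focus=Z path=root depth=0 children=['I', 'O', 'D'] (at root)
Step 5 (down 0): focus=I path=0 depth=1 children=['K', 'S'] left=[] right=['O', 'D'] parent=Z
Step 6 (up): focus=Z path=root depth=0 children=['I', 'O', 'D'] (at root)
Step 7 (down 0): focus=I path=0 depth=1 children=['K', 'S'] left=[] right=['O', 'D'] parent=Z
Step 8 (right): focus=O path=1 depth=1 children=['Q'] left=['I'] right=['D'] parent=Z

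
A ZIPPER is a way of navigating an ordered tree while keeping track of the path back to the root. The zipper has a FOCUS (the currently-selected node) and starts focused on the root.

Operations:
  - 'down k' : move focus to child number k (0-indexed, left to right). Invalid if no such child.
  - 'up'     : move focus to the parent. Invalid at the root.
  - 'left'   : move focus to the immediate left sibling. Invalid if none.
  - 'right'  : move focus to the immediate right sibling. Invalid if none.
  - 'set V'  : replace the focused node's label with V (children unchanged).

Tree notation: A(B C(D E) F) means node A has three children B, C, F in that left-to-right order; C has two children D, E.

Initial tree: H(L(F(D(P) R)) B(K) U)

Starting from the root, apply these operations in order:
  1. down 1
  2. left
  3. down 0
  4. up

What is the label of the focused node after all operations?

Answer: L

Derivation:
Step 1 (down 1): focus=B path=1 depth=1 children=['K'] left=['L'] right=['U'] parent=H
Step 2 (left): focus=L path=0 depth=1 children=['F'] left=[] right=['B', 'U'] parent=H
Step 3 (down 0): focus=F path=0/0 depth=2 children=['D', 'R'] left=[] right=[] parent=L
Step 4 (up): focus=L path=0 depth=1 children=['F'] left=[] right=['B', 'U'] parent=H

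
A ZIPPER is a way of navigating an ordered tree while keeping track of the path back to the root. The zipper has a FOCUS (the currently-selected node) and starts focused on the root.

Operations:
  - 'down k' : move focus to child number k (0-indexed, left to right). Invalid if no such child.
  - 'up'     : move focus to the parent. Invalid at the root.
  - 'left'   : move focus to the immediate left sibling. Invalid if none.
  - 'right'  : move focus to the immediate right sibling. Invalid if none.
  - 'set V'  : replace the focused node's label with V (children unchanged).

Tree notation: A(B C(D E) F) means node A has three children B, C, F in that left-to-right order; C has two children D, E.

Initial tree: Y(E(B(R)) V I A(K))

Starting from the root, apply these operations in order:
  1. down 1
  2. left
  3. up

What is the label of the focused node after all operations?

Step 1 (down 1): focus=V path=1 depth=1 children=[] left=['E'] right=['I', 'A'] parent=Y
Step 2 (left): focus=E path=0 depth=1 children=['B'] left=[] right=['V', 'I', 'A'] parent=Y
Step 3 (up): focus=Y path=root depth=0 children=['E', 'V', 'I', 'A'] (at root)

Answer: Y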